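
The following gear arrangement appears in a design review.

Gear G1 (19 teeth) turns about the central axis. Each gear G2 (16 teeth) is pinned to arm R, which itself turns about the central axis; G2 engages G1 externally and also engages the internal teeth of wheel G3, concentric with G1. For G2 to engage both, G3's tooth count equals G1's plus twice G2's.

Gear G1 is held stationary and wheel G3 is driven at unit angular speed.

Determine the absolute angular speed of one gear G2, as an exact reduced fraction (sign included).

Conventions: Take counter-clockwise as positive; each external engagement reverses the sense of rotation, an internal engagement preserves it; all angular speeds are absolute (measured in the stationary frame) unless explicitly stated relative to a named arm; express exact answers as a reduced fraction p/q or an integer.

recognized (axles ride arm R): planetary set, 19/16/51 teeth
ring teeth: 19 + 2·16 = 51
19(ω_sun−ω_arm) = −51(ω_ring−ω_arm),  ω_sun = 0, ω_ring = 1
19(0−ω_arm) = −51(1−ω_arm)  ⇒  70·ω_arm = 51  ⇒  ω_arm = 51/70
sun–planet mesh: 19·(0−51/70) = −16·(ω_p−ω_arm)  ⇒  ω_p−ω_arm = 969/1120
ω_p = 51/70 + 969/1120 = 51/32
exact speed ratio = 51/32

51/32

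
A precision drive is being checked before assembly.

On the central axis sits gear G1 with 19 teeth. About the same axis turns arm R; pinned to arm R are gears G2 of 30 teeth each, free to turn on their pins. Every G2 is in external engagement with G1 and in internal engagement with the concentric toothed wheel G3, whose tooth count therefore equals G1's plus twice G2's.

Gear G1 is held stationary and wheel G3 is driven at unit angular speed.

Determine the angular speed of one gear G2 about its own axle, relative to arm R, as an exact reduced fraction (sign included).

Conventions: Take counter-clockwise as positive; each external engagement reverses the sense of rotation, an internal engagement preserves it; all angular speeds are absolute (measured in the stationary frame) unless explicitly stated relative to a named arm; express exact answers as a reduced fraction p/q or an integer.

planetary set (19T centre, 30T on arm, 79T internal) — Willis relation
ring teeth: 19 + 2·30 = 79
19(ω_sun−ω_arm) = −79(ω_ring−ω_arm),  ω_sun = 0, ω_ring = 1
19(0−ω_arm) = −79(1−ω_arm)  ⇒  98·ω_arm = 79  ⇒  ω_arm = 79/98
sun–planet mesh: 19·(0−79/98) = −30·(ω_p−ω_arm)  ⇒  ω_p−ω_arm = 1501/2940
exact speed ratio = 1501/2940

1501/2940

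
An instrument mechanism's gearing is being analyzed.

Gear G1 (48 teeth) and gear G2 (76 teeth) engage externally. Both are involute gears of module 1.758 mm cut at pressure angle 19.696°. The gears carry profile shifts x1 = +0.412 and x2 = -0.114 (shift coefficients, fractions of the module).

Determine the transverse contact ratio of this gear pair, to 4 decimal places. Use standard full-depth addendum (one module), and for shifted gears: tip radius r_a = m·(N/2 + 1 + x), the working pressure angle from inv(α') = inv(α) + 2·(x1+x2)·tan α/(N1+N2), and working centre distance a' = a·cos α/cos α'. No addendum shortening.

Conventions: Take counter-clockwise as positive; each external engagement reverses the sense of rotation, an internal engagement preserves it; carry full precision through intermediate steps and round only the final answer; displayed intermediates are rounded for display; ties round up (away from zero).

1.7292

recognized (one external pair, fixed centres): single-mesh tooth geometry, m = 1.758, N1 = 48, N2 = 76
base radii: r_b1 = 39.723518, r_b2 = 62.895570
tip radii: r_a1 = 44.674296, r_a2 = 68.361588
inv(α') = inv(19.696°) + 2·(+0.412-0.114)·tan α/(48+76) = 0.01593361  ⇒  α' = 20.43478°
a' = a·cos α / cos α' = 108.9960·cos 19.696°/cos 20.43478° = 109.510562
action lengths: √(r_a1²−r_b1²) = 20.441009, √(r_a2²−r_b2²) = 26.785331
base pitch p_b = π·m·cos α = 5.199796
CR = (20.441009 + 26.785331 − 109.510562·sin 20.43478°)/5.199796 = 1.729245
contact ratio ≈ 1.7292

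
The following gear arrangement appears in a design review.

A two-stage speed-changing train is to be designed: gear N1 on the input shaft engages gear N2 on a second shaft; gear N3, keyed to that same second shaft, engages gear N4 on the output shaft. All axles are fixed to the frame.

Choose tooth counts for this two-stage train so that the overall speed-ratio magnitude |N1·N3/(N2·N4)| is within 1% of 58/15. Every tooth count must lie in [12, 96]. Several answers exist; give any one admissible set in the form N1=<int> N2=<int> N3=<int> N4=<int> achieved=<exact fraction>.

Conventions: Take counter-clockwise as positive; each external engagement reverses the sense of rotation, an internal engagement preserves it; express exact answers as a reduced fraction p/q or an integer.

N1=12 N2=15 N3=58 N4=12 achieved=58/15

design class (target 58/15): fixed-axis compound train
target = 58/15 in lowest terms: an exact hit needs N1·N3 = k·58 and N2·N4 = k·15 for one integer k, every count in [12, 96]; additionally prefer no 1:1 stage (N1 ≠ N2, N3 ≠ N4)
k = 1…11: no 1:1-free in-range split of k·58 and k·15 into factor pairs; take k = 12
k = 12: N1·N3 = 696 = 12·58, N2·N4 = 180 = 15·12
achieved = 12·58/(15·12) = 58/15; |achieved − target| = 0 ≤ 29/750 ✓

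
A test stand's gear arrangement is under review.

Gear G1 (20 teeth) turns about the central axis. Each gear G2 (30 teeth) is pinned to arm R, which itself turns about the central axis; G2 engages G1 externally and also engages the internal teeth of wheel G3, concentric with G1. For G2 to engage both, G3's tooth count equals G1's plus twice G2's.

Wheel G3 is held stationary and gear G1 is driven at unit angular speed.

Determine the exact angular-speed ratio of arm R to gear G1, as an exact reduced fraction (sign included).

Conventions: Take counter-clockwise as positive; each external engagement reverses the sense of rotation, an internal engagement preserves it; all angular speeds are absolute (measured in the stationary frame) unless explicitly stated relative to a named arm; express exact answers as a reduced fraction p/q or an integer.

planetary set (20T centre, 30T on arm, 80T internal) — Willis relation
ring teeth: 20 + 2·30 = 80
20(ω_sun−ω_arm) = −80(ω_ring−ω_arm),  ω_ring = 0, ω_sun = 1
20(1−ω_arm) = −80(0−ω_arm)  ⇒  100·ω_arm = 20  ⇒  ω_arm = 1/5
ω_out/ω_in = 1/5

1/5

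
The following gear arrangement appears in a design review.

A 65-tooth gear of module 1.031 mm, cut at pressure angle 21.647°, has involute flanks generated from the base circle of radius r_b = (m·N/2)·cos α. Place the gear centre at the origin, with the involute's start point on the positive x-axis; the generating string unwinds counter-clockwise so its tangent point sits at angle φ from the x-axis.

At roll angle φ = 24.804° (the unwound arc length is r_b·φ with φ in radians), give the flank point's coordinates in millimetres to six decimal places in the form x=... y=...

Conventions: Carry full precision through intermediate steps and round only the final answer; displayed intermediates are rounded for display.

recognized (one wheel, involute flank): single-mesh tooth geometry, m = 1.031, N = 65
pitch radius r_p = m·N/2 = 1.031·65/2 = 33.507500
base radius r_b = r_p·cos α = 33.507500·cos 21.647° = 31.144357
roll angle φ = 24.804° = 0.43291147 rad
x = r_b·(cos φ + φ·sin φ) = 33.927455
y = r_b·(sin φ − φ·cos φ) = 0.826598

x=33.927455 y=0.826598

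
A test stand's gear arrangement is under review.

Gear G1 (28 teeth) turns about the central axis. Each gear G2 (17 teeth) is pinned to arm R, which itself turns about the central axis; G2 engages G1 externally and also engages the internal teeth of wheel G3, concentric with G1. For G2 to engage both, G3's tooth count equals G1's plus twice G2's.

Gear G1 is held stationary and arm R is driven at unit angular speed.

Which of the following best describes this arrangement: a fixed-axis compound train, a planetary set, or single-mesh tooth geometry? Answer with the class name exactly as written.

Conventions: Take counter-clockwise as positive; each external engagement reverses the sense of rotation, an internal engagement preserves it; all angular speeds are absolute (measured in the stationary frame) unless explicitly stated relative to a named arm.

recognized (axles ride arm R): planetary set, 28/17/62 teeth
classification: planetary set

planetary set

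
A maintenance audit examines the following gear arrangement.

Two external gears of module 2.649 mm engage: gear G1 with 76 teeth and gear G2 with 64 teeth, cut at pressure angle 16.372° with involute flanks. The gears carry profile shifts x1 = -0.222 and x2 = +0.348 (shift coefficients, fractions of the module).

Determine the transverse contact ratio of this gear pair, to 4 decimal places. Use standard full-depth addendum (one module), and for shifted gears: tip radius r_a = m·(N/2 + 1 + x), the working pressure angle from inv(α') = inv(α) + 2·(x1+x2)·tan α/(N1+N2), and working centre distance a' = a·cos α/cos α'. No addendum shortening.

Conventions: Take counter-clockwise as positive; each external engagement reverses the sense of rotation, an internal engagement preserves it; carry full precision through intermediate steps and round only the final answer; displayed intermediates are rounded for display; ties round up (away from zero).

2.0093

topology: single-mesh involute geometry — m = 2.649, 76T/64T pair
base radii: r_b1 = 96.580341, r_b2 = 81.330813
tip radii: r_a1 = 102.722922, r_a2 = 88.338852
inv(α') = inv(16.372°) + 2·(-0.222+0.348)·tan α/(76+64) = 0.00856857  ⇒  α' = 16.71537°
a' = a·cos α / cos α' = 185.4300·cos 16.372°/cos 16.71537° = 185.760393
action lengths: √(r_a1²−r_b1²) = 34.989090, √(r_a2²−r_b2²) = 34.482627
base pitch p_b = π·m·cos α = 7.984634
CR = (34.989090 + 34.482627 − 185.760393·sin 16.71537°)/7.984634 = 2.009332
contact ratio ≈ 2.0093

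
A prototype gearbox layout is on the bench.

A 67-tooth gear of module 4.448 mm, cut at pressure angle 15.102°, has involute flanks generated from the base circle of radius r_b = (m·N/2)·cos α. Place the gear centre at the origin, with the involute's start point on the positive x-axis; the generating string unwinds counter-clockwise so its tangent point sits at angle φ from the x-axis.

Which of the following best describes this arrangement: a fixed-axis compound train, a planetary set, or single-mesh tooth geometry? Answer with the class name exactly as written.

single-mesh tooth geometry

class = single-mesh tooth geometry [base-circle involute, m = 4.448, 67T]
classification: single-mesh tooth geometry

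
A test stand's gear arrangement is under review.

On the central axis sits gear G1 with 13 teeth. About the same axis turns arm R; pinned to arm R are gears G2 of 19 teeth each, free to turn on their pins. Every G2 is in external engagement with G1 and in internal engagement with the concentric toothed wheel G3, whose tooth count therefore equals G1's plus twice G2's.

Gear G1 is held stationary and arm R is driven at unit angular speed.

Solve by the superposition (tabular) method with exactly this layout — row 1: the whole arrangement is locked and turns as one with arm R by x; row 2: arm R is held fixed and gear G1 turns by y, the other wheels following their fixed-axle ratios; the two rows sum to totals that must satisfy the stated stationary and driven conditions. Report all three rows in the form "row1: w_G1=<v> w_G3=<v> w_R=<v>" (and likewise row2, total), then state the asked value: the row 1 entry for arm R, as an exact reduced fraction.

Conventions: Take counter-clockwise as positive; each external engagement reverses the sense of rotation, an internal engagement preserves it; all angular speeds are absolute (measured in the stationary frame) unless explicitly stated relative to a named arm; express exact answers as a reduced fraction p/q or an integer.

class = planetary set [G3 = 13+2·19 = 51; Willis about the carrier]
row 1 — lock + rotate with arm: ω_sun = ω_ring = ω_arm = x
row 2 — arm fixed, fixed-axis ratios: sun y, ring −(13/51)·y, arm 0
boundary: total ω_sun = x + y = 0 and total ω_arm = x = 1  ⇒  y = -1, x = 1
row 2 ring = −(13/51)·(-1) = 13/51
totals (row 1 + row 2): sun 1 + (-1) = 0, ring 1 + 13/51 = 64/51, arm 1 + 0 = 1
asked cell (row1, arm) = 1

row1: w_G1=1 w_G3=1 w_R=1
row2: w_G1=-1 w_G3=13/51 w_R=0
total: w_G1=0 w_G3=64/51 w_R=1
asked value: 1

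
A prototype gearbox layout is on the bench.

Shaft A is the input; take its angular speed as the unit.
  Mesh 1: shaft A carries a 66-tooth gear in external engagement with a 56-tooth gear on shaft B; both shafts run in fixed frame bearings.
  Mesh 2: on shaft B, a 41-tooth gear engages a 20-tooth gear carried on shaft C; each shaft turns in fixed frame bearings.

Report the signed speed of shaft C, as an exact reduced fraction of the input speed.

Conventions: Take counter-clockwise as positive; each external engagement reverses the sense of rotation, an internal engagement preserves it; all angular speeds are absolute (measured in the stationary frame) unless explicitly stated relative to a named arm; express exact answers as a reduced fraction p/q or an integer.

2-mesh fixed-axis compound train (all bearings frame-fixed)
mesh 1 [66T→56T]: |ω|/ω_in = 1×66/56 = 33/28, sense flips to −
mesh 2 [41T→20T]: |ω|/ω_in = (33/28)×41/20 = 1353/560, sense flips to +
signed output speed (× input speed) = 1353/560

1353/560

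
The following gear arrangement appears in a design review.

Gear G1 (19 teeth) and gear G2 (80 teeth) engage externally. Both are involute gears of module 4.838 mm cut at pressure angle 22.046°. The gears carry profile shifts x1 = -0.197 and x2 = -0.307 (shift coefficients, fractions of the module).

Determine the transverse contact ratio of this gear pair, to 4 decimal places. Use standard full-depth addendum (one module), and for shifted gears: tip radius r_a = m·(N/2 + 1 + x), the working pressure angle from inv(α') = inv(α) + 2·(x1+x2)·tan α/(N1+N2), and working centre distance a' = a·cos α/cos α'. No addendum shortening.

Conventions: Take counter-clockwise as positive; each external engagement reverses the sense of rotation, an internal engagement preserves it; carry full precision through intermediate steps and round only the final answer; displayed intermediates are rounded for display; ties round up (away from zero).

1.7102

single-mesh involute tooth geometry (19T engaging 80T at module 4.838)
base radii: r_b1 = 42.600460, r_b2 = 179.370360
tip radii: r_a1 = 49.845914, r_a2 = 196.872734
inv(α') = inv(22.046°) + 2·(-0.197-0.307)·tan α/(19+80) = 0.01606192  ⇒  α' = 20.48759°
a' = a·cos α / cos α' = 239.4810·cos 22.046°/cos 20.48759° = 236.958936
action lengths: √(r_a1²−r_b1²) = 25.880802, √(r_a2²−r_b2²) = 81.148921
base pitch p_b = π·m·cos α = 14.087715
CR = (25.880802 + 81.148921 − 236.958936·sin 20.48759°)/14.087715 = 1.710217
contact ratio ≈ 1.7102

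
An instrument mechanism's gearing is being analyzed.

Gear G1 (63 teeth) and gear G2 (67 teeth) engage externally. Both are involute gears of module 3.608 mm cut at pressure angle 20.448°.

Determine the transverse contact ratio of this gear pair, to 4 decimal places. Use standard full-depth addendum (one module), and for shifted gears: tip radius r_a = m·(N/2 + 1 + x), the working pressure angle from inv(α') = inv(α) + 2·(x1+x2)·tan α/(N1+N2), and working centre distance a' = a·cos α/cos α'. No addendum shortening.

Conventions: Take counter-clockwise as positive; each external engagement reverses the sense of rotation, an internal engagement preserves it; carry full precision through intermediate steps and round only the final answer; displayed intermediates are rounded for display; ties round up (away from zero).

single-mesh involute tooth geometry (63T engaging 67T at module 3.608)
base radii: r_b1 = 106.490747, r_b2 = 113.252064
tip radii: r_a1 = 117.260000, r_a2 = 124.476000
no profile shift: α' = α, a' = a
action lengths: √(r_a1²−r_b1²) = 49.087967, √(r_a2²−r_b2²) = 51.655054
base pitch p_b = π·m·cos α = 10.620652
CR = (49.087967 + 51.655054 − 234.520000·sin 20.44800°)/10.620652 = 1.771246
contact ratio ≈ 1.7712

1.7712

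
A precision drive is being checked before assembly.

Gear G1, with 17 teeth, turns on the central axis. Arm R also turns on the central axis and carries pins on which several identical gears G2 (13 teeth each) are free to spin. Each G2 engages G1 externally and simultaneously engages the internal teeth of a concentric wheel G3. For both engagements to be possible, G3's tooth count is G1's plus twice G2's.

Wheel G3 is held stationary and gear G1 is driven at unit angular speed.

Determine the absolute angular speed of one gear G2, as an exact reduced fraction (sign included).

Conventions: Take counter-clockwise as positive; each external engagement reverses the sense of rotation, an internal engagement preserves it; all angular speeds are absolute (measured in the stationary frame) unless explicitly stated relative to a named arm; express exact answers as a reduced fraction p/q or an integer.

-17/26

topology: planetary set — G1 17T / G2 13T / G3 43T, arm = carrier (Willis)
ring teeth: 17 + 2·13 = 43
17(ω_sun−ω_arm) = −43(ω_ring−ω_arm),  ω_ring = 0, ω_sun = 1
17(1−ω_arm) = −43(0−ω_arm)  ⇒  60·ω_arm = 17  ⇒  ω_arm = 17/60
sun–planet mesh: 17·(1−17/60) = −13·(ω_p−ω_arm)  ⇒  ω_p−ω_arm = -731/780
ω_p = 17/60 − 731/780 = -17/26
exact speed ratio = -17/26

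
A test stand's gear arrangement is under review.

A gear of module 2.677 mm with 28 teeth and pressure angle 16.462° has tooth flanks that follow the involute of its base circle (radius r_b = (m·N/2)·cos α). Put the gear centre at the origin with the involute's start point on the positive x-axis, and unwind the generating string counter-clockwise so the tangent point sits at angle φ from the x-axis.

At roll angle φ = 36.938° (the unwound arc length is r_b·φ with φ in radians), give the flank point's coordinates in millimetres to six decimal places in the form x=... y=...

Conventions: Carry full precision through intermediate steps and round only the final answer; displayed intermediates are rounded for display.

recognized (one wheel, involute flank): single-mesh tooth geometry, m = 2.677, N = 28
pitch radius r_p = m·N/2 = 2.677·28/2 = 37.478000
base radius r_b = r_p·cos α = 37.478000·cos 16.462° = 35.941698
roll angle φ = 36.938° = 0.64468972 rad
x = r_b·(cos φ + φ·sin φ) = 42.652475
y = r_b·(sin φ − φ·cos φ) = 3.078724

x=42.652475 y=3.078724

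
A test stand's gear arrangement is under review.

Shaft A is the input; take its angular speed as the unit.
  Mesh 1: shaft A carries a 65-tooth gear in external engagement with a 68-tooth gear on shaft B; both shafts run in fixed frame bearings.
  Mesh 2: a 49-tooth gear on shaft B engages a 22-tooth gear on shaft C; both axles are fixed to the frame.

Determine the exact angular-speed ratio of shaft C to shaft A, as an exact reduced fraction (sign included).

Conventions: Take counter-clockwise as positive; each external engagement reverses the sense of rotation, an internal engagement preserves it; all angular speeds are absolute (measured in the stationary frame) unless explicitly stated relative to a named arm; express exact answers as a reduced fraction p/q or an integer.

class = fixed-axis compound train [2 meshes; 2 ratios multiply, 2 sense flips]
mesh 1 [65T→68T]: running ratio 65/68, sense −
mesh 2 [49T→22T]: running ratio 3185/1496, sense +
ω_out/ω_in = 3185/1496

3185/1496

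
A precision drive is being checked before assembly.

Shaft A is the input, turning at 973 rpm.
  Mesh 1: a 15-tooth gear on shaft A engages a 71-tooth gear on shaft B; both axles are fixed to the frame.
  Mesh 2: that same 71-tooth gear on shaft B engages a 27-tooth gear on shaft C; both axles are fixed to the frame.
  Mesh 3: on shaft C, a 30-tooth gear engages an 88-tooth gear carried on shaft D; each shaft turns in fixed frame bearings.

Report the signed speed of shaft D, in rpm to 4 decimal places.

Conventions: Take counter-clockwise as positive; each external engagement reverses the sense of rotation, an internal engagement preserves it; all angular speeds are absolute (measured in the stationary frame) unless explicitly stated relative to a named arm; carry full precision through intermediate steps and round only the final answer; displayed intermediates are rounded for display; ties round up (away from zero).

-184.2803 rpm

topology: fixed-axis compound train — 3 meshes, A→D
mesh 1 [15T→71T]: ω = 973.0000×15/71 = 205.5634 rpm, sense flips to −
mesh 2 [71T→27T]: ω = 205.5634×71/27 = 540.5556 rpm, sense flips to +
mesh 3 [30T→88T]: ω = 540.5556×30/88 = 184.2803 rpm, sense flips to −
signed output speed = -184.2803 rpm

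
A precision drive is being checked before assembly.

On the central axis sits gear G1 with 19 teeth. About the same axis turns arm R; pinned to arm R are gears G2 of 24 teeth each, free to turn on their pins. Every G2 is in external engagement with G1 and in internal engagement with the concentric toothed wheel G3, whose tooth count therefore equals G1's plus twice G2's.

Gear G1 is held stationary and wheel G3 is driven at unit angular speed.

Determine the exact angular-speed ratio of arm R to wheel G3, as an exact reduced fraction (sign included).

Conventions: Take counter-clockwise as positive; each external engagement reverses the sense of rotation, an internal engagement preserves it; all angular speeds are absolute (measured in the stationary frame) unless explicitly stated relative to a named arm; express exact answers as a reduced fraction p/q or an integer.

67/86

recognized (axles ride arm R): planetary set, 19/24/67 teeth
ring teeth: 19 + 2·24 = 67
19(ω_sun−ω_arm) = −67(ω_ring−ω_arm),  ω_sun = 0, ω_ring = 1
19(0−ω_arm) = −67(1−ω_arm)  ⇒  86·ω_arm = 67  ⇒  ω_arm = 67/86
ω_out/ω_in = 67/86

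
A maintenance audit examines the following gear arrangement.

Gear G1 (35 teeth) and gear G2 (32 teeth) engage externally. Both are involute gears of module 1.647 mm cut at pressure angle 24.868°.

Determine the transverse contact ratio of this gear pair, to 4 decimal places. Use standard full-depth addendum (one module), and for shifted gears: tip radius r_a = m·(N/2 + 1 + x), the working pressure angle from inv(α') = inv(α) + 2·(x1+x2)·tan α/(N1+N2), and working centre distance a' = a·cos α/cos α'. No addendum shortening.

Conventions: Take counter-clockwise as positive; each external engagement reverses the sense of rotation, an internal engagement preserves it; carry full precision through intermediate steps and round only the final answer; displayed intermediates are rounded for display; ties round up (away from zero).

topology: single-mesh involute geometry — m = 1.647, 35T/32T pair
base radii: r_b1 = 26.150050, r_b2 = 23.908617
tip radii: r_a1 = 30.469500, r_a2 = 27.999000
no profile shift: α' = α, a' = a
action lengths: √(r_a1²−r_b1²) = 15.638585, √(r_a2²−r_b2²) = 14.571275
base pitch p_b = π·m·cos α = 4.694446
CR = (15.638585 + 14.571275 − 55.174500·sin 24.86800°)/4.694446 = 1.492694
contact ratio ≈ 1.4927

1.4927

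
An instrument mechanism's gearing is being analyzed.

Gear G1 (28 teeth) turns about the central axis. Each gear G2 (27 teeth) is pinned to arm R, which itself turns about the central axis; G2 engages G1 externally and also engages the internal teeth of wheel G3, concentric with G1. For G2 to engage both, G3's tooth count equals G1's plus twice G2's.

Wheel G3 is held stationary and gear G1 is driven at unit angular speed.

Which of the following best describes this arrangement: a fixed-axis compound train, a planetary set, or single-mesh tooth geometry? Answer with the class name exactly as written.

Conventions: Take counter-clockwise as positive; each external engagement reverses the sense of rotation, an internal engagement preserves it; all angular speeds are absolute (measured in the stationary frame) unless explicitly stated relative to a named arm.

planetary set

topology: planetary set — G1 28T / G2 27T / G3 82T, arm = carrier (Willis)
classification: planetary set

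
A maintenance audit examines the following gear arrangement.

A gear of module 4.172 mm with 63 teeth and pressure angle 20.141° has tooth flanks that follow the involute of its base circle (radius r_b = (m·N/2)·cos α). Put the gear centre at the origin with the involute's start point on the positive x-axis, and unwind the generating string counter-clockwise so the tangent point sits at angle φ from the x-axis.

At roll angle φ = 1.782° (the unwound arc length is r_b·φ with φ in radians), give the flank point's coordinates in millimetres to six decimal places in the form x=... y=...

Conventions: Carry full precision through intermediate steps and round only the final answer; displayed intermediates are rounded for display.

recognized (one wheel, involute flank): single-mesh tooth geometry, m = 4.172, N = 63
pitch radius r_p = m·N/2 = 4.172·63/2 = 131.418000
base radius r_b = r_p·cos α = 131.418000·cos 20.141° = 123.381539
roll angle φ = 1.782° = 0.03110177 rad
x = r_b·(cos φ + φ·sin φ) = 123.441199
y = r_b·(sin φ − φ·cos φ) = 0.001237

x=123.441199 y=0.001237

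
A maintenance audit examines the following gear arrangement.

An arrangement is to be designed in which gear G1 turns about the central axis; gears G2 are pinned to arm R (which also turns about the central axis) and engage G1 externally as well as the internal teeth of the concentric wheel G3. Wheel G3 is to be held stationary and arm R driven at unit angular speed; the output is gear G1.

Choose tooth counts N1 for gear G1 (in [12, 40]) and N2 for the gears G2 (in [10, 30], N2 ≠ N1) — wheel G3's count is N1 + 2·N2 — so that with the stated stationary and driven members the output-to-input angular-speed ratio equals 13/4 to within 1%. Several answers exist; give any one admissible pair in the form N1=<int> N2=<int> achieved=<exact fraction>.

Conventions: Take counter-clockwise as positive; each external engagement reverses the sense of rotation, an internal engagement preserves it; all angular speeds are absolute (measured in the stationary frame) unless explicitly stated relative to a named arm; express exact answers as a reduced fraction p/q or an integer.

class = planetary set [ratio 13/4 wanted; Willis about the carrier]
Willis with ω_ring = 0: ω_sun/ω_arm = (N1+N3)/N1; set equal to 13/4  ⇒  N3/N1 = 13/4 − 1 = 9/4
N3 = N1 + 2·N2  ⇒  N2/N1 = (N3/N1 − 1)/2 = (9/4 − 1)/2 = 5/8
smallest multiple with N1 ≥ 12 and N2 ≥ 10: k = 2  ⇒  N1 = 2·8 = 16, N2 = 2·5 = 10 (N1 ≤ 40, N2 ≤ 30, N2 ≠ N1 ✓), N3 = 16 + 2·10 = 36
check: (N1+N3)/N1 with N1 = 16, N3 = 36 gives 13/4; |achieved − target| = 0 ≤ 13/400 ✓

N1=16 N2=10 achieved=13/4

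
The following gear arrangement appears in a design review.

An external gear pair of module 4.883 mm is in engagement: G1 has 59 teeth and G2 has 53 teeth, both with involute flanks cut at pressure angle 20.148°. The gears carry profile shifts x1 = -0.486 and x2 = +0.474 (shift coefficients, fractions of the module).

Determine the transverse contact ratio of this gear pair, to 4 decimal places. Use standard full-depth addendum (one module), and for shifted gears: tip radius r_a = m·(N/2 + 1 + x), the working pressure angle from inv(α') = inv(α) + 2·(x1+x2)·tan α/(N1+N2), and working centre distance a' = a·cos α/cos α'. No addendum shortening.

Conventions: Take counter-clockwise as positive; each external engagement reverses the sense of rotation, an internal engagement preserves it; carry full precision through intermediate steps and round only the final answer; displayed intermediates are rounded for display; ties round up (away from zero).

recognized (one external pair, fixed centres): single-mesh tooth geometry, m = 4.883, N1 = 59, N2 = 53
base radii: r_b1 = 135.233599, r_b2 = 121.481029
tip radii: r_a1 = 146.558362, r_a2 = 136.597042
inv(α') = inv(20.148°) + 2·(-0.486+0.474)·tan α/(59+53) = 0.01517071  ⇒  α' = 20.11448°
a' = a·cos α / cos α' = 273.4480·cos 20.148°/cos 20.11448° = 273.389357
action lengths: √(r_a1²−r_b1²) = 56.490948, √(r_a2²−r_b2²) = 62.458877
base pitch p_b = π·m·cos α = 14.401657
CR = (56.490948 + 62.458877 − 273.389357·sin 20.11448°)/14.401657 = 1.731194
contact ratio ≈ 1.7312

1.7312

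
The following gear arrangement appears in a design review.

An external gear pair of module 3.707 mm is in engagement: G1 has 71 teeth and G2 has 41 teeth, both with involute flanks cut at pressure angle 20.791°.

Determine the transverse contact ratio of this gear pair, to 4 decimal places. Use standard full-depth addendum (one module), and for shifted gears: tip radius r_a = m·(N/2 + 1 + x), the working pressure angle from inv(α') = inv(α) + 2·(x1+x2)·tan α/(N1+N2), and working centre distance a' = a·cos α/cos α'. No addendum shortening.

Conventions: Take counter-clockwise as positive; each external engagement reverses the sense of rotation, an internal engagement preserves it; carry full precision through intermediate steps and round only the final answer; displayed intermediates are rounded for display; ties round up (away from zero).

recognized (one external pair, fixed centres): single-mesh tooth geometry, m = 3.707, N1 = 71, N2 = 41
base radii: r_b1 = 123.028996, r_b2 = 71.044913
tip radii: r_a1 = 135.305500, r_a2 = 79.700500
no profile shift: α' = α, a' = a
action lengths: √(r_a1²−r_b1²) = 56.315580, √(r_a2²−r_b2²) = 36.121877
base pitch p_b = π·m·cos α = 10.887521
CR = (56.315580 + 36.121877 − 207.592000·sin 20.79100°)/10.887521 = 1.722208
contact ratio ≈ 1.7222

1.7222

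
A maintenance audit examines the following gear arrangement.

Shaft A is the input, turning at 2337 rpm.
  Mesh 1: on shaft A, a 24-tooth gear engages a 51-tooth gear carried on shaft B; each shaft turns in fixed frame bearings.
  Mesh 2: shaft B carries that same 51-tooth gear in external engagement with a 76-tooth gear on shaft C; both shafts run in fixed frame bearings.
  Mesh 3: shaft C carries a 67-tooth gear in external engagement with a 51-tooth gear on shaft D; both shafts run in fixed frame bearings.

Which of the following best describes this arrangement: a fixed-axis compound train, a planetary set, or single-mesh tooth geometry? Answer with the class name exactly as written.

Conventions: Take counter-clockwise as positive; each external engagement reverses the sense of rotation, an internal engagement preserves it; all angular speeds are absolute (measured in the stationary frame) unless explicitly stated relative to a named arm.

recognized (4 fixed axles, 3 meshes): fixed-axis compound train
classification: fixed-axis compound train

fixed-axis compound train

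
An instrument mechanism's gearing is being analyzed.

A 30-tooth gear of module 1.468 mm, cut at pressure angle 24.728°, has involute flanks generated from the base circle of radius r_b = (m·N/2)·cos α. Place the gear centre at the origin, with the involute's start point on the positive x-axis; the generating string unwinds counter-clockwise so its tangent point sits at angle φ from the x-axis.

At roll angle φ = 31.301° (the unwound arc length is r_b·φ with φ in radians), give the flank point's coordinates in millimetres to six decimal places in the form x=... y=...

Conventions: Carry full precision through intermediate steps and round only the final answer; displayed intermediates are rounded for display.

x=22.766450 y=1.054913

class = single-mesh tooth geometry [base-circle involute, m = 1.468, 30T]
pitch radius r_p = m·N/2 = 1.468·30/2 = 22.020000
base radius r_b = r_p·cos α = 22.020000·cos 24.728° = 20.000851
roll angle φ = 31.301° = 0.54630551 rad
x = r_b·(cos φ + φ·sin φ) = 22.766450
y = r_b·(sin φ − φ·cos φ) = 1.054913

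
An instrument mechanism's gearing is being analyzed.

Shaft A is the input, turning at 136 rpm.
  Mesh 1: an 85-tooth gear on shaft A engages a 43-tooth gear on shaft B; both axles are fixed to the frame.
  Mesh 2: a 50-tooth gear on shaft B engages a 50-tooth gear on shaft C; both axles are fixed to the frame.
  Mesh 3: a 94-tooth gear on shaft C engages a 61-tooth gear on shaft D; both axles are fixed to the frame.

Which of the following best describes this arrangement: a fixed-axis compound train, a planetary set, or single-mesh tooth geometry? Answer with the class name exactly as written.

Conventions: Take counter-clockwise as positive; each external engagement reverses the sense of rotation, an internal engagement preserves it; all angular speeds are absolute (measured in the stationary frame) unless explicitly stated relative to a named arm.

fixed-axis compound train

recognized (4 fixed axles, 3 meshes): fixed-axis compound train
classification: fixed-axis compound train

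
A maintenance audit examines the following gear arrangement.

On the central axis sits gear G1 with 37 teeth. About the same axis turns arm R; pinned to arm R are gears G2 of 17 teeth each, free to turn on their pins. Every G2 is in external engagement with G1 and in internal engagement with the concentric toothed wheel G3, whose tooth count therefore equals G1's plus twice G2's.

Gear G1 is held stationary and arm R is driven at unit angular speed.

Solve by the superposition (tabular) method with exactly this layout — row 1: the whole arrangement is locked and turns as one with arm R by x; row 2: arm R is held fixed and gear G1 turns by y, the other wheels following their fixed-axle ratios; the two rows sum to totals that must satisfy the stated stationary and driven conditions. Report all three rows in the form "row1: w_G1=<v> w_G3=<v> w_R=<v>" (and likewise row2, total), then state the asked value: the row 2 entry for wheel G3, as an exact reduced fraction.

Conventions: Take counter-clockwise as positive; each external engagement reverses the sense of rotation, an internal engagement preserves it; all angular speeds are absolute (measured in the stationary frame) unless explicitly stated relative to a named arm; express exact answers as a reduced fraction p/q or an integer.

row1: w_G1=1 w_G3=1 w_R=1
row2: w_G1=-1 w_G3=37/71 w_R=0
total: w_G1=0 w_G3=108/71 w_R=1
asked value: 37/71

class = planetary set [G3 = 37+2·17 = 71; Willis about the carrier]
row 1 (train locked, turned with arm): all members turn x
row 2 — arm fixed, fixed-axis ratios: sun y, ring −(37/71)·y, arm 0
boundary: total ω_sun = x + y = 0 and total ω_arm = x = 1  ⇒  y = -1, x = 1
row 2 ring = −(37/71)·(-1) = 37/71
totals (row 1 + row 2): sun 1 + (-1) = 0, ring 1 + 37/71 = 108/71, arm 1 + 0 = 1
asked cell (row2, ring) = 37/71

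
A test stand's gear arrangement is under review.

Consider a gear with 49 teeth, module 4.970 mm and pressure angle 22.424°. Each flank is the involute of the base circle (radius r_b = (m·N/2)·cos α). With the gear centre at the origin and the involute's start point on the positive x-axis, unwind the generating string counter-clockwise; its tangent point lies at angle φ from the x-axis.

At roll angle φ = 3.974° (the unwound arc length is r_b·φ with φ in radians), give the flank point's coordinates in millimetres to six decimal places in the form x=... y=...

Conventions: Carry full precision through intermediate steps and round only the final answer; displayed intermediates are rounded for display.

x=112.828318 y=0.012513

single-mesh involute tooth geometry (49T wheel at module 4.970)
pitch radius r_p = m·N/2 = 4.970·49/2 = 121.765000
base radius r_b = r_p·cos α = 121.765000·cos 22.424° = 112.557901
roll angle φ = 3.974° = 0.06935938 rad
x = r_b·(cos φ + φ·sin φ) = 112.828318
y = r_b·(sin φ − φ·cos φ) = 0.012513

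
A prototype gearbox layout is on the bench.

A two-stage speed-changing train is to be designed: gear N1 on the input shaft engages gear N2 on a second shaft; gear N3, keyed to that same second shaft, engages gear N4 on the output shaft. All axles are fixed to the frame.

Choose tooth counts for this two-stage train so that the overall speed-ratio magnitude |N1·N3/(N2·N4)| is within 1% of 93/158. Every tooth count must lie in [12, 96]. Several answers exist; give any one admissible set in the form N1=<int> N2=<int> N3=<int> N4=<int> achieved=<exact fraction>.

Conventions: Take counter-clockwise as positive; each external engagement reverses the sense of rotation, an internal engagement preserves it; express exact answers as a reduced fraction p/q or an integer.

topology: fixed-axis compound train — 2 stages, target 93/158
target = 93/158 in lowest terms: an exact hit needs N1·N3 = k·93 and N2·N4 = k·158 for one integer k, every count in [12, 96]; additionally prefer no 1:1 stage (N1 ≠ N2, N3 ≠ N4)
k = 1…5: no 1:1-free in-range split of k·93 and k·158 into factor pairs; take k = 6
k = 6: N1·N3 = 558 = 18·31, N2·N4 = 948 = 12·79
achieved = 18·31/(12·79) = 93/158; |achieved − target| = 0 ≤ 93/15800 ✓

N1=18 N2=12 N3=31 N4=79 achieved=93/158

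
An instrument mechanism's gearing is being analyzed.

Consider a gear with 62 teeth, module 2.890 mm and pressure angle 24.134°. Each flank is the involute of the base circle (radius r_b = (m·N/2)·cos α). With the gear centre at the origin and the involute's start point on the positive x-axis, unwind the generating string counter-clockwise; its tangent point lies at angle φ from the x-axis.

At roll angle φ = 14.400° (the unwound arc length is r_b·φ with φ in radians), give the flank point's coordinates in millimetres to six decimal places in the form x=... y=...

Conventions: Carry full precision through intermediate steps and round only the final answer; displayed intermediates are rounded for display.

x=84.300634 y=0.429921

topology: single-mesh involute geometry — m = 2.890, N = 62
pitch radius r_p = m·N/2 = 2.890·62/2 = 89.590000
base radius r_b = r_p·cos α = 89.590000·cos 24.134° = 81.759091
roll angle φ = 14.400° = 0.25132741 rad
x = r_b·(cos φ + φ·sin φ) = 84.300634
y = r_b·(sin φ − φ·cos φ) = 0.429921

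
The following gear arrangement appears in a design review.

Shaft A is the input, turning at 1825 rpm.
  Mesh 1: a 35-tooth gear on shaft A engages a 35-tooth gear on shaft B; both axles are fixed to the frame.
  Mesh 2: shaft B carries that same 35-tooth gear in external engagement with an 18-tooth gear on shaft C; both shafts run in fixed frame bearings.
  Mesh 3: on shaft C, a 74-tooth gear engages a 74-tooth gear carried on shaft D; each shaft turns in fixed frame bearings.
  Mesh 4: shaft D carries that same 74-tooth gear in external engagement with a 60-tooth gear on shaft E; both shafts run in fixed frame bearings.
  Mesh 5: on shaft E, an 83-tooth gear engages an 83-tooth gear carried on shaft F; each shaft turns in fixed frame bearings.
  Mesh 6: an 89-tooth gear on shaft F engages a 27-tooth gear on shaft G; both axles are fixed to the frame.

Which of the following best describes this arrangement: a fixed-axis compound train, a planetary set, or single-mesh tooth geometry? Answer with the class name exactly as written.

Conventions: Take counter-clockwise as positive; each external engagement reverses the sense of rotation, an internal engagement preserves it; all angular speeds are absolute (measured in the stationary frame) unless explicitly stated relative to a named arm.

topology: fixed-axis compound train — 6 meshes, A→G
classification: fixed-axis compound train

fixed-axis compound train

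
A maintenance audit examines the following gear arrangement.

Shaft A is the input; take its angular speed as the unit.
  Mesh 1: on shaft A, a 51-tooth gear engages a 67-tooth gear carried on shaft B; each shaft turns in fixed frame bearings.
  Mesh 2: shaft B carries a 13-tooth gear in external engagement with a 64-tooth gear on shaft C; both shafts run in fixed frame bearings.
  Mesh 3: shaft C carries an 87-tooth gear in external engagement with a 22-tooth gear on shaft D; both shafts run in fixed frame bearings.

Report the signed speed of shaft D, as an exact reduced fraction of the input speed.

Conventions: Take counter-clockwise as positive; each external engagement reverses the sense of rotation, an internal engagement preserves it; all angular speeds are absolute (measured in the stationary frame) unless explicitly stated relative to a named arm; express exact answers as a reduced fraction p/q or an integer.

-57681/94336

3-mesh fixed-axis compound train (all bearings frame-fixed)
mesh 1 [51T→67T]: |ω|/ω_in = 1×51/67 = 51/67, sense flips to −
mesh 2 [13T→64T]: |ω|/ω_in = (51/67)×13/64 = 663/4288, sense flips to +
mesh 3 [87T→22T]: |ω|/ω_in = (663/4288)×87/22 = 57681/94336, sense flips to −
signed output speed (× input speed) = -57681/94336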